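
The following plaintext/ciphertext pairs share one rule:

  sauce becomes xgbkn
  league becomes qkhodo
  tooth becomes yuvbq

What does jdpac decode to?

exist

In sauce: s→x is +5, a→g is +6, u→b is +7, c→k is +8 — the shift increases by 1 each position. Letter i (0-indexed) is shifted by i+5, so successive shifts are 5, 6, 7, ….
Decoding jdpac: j−5=e, d−6=x, p−7=i, a−8=s, c−9=t.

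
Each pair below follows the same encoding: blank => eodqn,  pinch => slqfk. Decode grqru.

donor

Compare letters: b→e is +3, l→o is +3, a→d is +3 — a constant shift. It's a constant shift of +3 (ROT3).
Undoing it on grqru: g−3=d, r−3=o, q−3=n, r−3=o, u−3=r.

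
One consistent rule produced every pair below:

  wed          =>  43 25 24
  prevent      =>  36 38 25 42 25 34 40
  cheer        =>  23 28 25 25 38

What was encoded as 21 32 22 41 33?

w is letter #23 and maps to 43: an offset of 20. Letters become their 1-based position plus 20 (so a→21, b→22, …).
Decoding 21 32 22 41 33: 21→(21−20)÷1=1=a, 32→(32−20)÷1=12=l, 22→(22−20)÷1=2=b, 41→(41−20)÷1=21=u, 33→(33−20)÷1=13=m.

album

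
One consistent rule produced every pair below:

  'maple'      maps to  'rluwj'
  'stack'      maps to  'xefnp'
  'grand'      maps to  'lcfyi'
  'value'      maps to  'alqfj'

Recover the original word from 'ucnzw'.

prior

Shifts by position in maple: pos 0: m→r (+5), pos 1: a→l (+11), pos 2: p→u (+5), pos 3: l→w (+11) — repeating every 2. It's a Vigenère-style cipher with numeric key [5,11]: position i shifts by key[i mod 2].
Undoing it on ucnzw: u−5=p, c−11=r, n−5=i, z−11=o, w−5=r.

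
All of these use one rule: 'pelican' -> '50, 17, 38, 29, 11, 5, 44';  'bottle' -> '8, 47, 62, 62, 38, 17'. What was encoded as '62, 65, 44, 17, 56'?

tuner

p(#16)→50 and e(#5)→17: differences scale by 3, so n = 3·pos + 2. The formula is n = 3×(alphabet index, a=1) + 2.
Decoding 62, 65, 44, 17, 56: 62→(62−2)÷3=20=t, 65→(65−2)÷3=21=u, 44→(44−2)÷3=14=n, 17→(17−2)÷3=5=e, 56→(56−2)÷3=18=r.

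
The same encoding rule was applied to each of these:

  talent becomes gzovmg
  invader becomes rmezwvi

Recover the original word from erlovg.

violet

Letters are reflected about the middle of the alphabet (position → 25−position): Atbash.
Reversing it on erlovg: e↔v, r↔i, l↔o, o↔l, v↔e, g↔t.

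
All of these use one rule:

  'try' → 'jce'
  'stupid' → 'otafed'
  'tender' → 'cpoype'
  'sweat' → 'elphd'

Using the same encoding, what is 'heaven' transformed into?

Two steps: reverse the string, then apply a Caesar shift of +11.
For heaven: reverse → nevaeh; then shift: n+11=y, e+11=p, v+11=g, a+11=l, e+11=p, h+11=s.

ypglps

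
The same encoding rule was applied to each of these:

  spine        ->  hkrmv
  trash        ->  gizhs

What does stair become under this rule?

hgzri

Each letter is replaced by its mirror in the alphabet: a↔z, b↔y, c↔x, and so on (the Atbash cipher).
For stair: s↔h, t↔g, a↔z, i↔r, r↔i.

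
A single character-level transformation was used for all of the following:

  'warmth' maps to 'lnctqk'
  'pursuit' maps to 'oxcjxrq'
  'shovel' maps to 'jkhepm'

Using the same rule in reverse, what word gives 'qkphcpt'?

theorem

w(22)→l(11) and a(0)→n(13) fit y≡7x+13 (mod 26); the inverse of 7 mod 26 is 15. Treating letters as 0–25, the rule is x ↦ 7x + 13 (mod 26).
Decoding qkphcpt: q(16)→15·(16−13)≡19=t; k(10)→15·(10−13)≡7=h; p(15)→15·(15−13)≡4=e; h(7)→15·(7−13)≡14=o; c(2)→15·(2−13)≡17=r; p(15)→15·(15−13)≡4=e; t(19)→15·(19−13)≡12=m (all mod 26).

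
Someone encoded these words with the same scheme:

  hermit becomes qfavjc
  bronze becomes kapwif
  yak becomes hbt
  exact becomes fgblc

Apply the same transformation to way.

fbh

Vowels shift forward by 1 and consonants shift forward by 9.
On way: w(cons)+9=f, a(vowel)+1=b, y(cons)+9=h.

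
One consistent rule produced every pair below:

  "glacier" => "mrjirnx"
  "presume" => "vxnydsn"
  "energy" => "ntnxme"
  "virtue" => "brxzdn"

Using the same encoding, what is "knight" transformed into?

qtrmnz

The shift depends on letter class: consonant g→m is +6, but vowel a→j is +9. Vowels shift forward by 9 and consonants shift forward by 6.
Applying it to knight: k(cons)+6=q, n(cons)+6=t, i(vowel)+9=r, g(cons)+6=m, h(cons)+6=n, t(cons)+6=z.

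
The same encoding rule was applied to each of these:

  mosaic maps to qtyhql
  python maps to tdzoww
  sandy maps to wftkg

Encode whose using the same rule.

In mosaic: m→q is +4, o→t is +5, s→y is +6, a→h is +7 — the shift increases by 1 each position. Letter i (0-indexed) is shifted by i+4, so successive shifts are 4, 5, 6, ….
On whose: w+4=a, h+5=m, o+6=u, s+7=z, e+8=m.

amuzm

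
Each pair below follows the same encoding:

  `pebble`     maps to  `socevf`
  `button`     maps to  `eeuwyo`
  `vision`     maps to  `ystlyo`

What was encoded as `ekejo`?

A repeating key of period 3 is used — shifts +3, +10, +1 over and over.
Reversing it on ekejo: e−3=b, k−10=a, e−1=d, j−3=g, o−10=e.

badge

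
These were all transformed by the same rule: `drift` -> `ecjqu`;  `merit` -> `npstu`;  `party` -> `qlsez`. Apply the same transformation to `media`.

The shifts repeat in a cycle of length 2: positions 0,1,… shift by +1, +11, then the pattern repeats.
Applying it to media: m+1=n, e+11=p, d+1=e, i+11=t, a+1=b.

npetb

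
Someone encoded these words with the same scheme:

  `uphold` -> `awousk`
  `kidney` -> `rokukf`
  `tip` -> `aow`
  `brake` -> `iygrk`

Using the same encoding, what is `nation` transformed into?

ugaouu

Vowels shift forward by 6 and consonants shift forward by 7.
On nation: n(cons)+7=u, a(vowel)+6=g, t(cons)+7=a, i(vowel)+6=o, o(vowel)+6=u, n(cons)+7=u.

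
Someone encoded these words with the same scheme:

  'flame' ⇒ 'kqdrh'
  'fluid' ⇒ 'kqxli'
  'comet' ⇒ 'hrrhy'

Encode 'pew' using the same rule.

uhb

The shift depends on letter class: consonant f→k is +5, but vowel a→d is +3. The rule splits by letter class: vowels +3, consonants +5.
For pew: p(cons)+5=u, e(vowel)+3=h, w(cons)+5=b.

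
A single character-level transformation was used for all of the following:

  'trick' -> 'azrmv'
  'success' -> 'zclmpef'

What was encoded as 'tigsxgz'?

Each letter shifts forward by (position + 7), i.e. 7, 8, 9, … — the shift grows by one for each successive letter.
Undoing it on tigsxgz: t−7=m, i−8=a, g−9=x, s−10=i, x−11=m, g−12=u, z−13=m.

maximum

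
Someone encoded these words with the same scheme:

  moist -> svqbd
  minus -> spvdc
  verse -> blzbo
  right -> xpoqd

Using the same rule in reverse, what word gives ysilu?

slack

In moist: m→s is +6, o→v is +7, i→q is +8, s→b is +9 — the shift increases by 1 each position. Letter i (0-indexed) is shifted by i+6, so successive shifts are 6, 7, 8, ….
Decoding ysilu: y−6=s, s−7=l, i−8=a, l−9=c, u−10=k.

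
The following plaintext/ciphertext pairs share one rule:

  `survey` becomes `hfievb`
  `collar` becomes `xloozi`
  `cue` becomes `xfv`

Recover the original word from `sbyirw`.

hybrid

Each pair mirrors across the alphabet (s↔h, u↔f, r↔i): positions sum to 25. Each letter is replaced by its mirror in the alphabet: a↔z, b↔y, c↔x, and so on (the Atbash cipher).
Reversing it on sbyirw: s↔h, b↔y, y↔b, i↔r, r↔i, w↔d.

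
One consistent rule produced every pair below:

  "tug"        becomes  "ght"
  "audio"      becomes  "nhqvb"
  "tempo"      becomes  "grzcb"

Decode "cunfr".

phase

Compare letters: t→g is +13, u→h is +13, g→t is +13 — a constant shift. Every letter moves 13 places later in the alphabet, wrapping around z→a.
Undoing it on cunfr: c−13=p, u−13=h, n−13=a, f−13=s, r−13=e.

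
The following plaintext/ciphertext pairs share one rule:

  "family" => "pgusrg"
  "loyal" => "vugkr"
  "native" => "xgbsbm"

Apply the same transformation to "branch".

lxixip

Shifts by position in family: pos 0: f→p (+10), pos 1: a→g (+6), pos 2: m→u (+8), pos 3: i→s (+10), pos 4: l→r (+6), pos 5: y→g (+8) — repeating every 3. It's a Vigenère-style cipher with numeric key [10,6,8]: position i shifts by key[i mod 3].
On branch: b+10=l, r+6=x, a+8=i, n+10=x, c+6=i, h+8=p.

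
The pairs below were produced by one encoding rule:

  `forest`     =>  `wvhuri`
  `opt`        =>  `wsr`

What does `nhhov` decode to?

The output letters match the input read backwards, each shifted +3: forest reversed is tserof. The word is reversed, then every letter is shifted forward by 3.
Reversing it on nhhov: shift back: n−3=k, h−3=e, h−3=e, o−3=l, v−3=s → keels; then reverse → sleek.

sleek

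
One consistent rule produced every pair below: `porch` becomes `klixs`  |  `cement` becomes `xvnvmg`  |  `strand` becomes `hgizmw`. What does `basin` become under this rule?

Each pair mirrors across the alphabet (p↔k, o↔l, r↔i): positions sum to 25. This is the alphabet-reversal cipher (Atbash): a becomes z, b becomes y, etc.
On basin: b↔y, a↔z, s↔h, i↔r, n↔m.

yzhrm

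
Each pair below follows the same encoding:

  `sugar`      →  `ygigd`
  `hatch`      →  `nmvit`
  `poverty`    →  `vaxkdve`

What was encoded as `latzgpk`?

fortune

Shifts by position in sugar: pos 0: s→y (+6), pos 1: u→g (+12), pos 2: g→i (+2), pos 3: a→g (+6), pos 4: r→d (+12) — repeating every 3. A repeating key of period 3 is used — shifts +6, +12, +2 over and over.
Undoing it on latzgpk: l−6=f, a−12=o, t−2=r, z−6=t, g−12=u, p−2=n, k−6=e.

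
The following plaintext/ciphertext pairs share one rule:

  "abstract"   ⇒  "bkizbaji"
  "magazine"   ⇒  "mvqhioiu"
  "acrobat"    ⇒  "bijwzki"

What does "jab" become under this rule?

jir

The output letters match the input read backwards, each shifted +8: abstract reversed is tcartsba. Two steps: reverse the string, then apply a Caesar shift of +8.
On jab: reverse → baj; then shift: b+8=j, a+8=i, j+8=r.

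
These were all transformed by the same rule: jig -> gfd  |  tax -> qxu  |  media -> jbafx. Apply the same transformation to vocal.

Compare letters: j→g is +23, i→f is +23, g→d is +23 — a constant shift. Each letter is shifted forward by 23 in the alphabet (a Caesar shift of +23).
Applying it to vocal: v+23=s, o+23=l, c+23=z, a+23=x, l+23=i.

slzxi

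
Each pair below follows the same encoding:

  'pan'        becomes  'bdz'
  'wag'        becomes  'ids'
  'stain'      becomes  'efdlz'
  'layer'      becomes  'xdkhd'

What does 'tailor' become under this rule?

fdlxrd

The shift depends on letter class: consonant p→b is +12, but vowel a→d is +3. Vowels shift forward by 3 and consonants shift forward by 12.
On tailor: t(cons)+12=f, a(vowel)+3=d, i(vowel)+3=l, l(cons)+12=x, o(vowel)+3=r, r(cons)+12=d.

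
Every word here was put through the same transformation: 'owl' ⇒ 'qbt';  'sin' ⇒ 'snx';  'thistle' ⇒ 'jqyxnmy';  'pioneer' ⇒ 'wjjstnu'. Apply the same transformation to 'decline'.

The output letters match the input read backwards, each shifted +5: owl reversed is lwo. Read the word backwards and shift each letter +5.
Applying it to decline: reverse → enilced; then shift: e+5=j, n+5=s, i+5=n, l+5=q, c+5=h, e+5=j, d+5=i.

jsnqhji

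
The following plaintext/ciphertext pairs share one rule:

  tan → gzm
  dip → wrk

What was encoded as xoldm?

clown

This is the alphabet-reversal cipher (Atbash): a becomes z, b becomes y, etc.
Decoding xoldm: x↔c, o↔l, l↔o, d↔w, m↔n.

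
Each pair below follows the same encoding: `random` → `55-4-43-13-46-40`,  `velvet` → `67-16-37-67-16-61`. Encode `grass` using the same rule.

r(#18)→55 and a(#1)→4: differences scale by 3, so n = 3·pos + 1. With a=1..z=26, the number is 3·pos + 1.
For grass: g=7→22, r=18→55, a=1→4, s=19→58, s=19→58.

22-55-4-58-58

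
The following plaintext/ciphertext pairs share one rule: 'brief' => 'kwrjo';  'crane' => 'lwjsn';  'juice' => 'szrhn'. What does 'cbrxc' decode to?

Shifts by position in brief: pos 0: b→k (+9), pos 1: r→w (+5), pos 2: i→r (+9), pos 3: e→j (+5) — repeating every 2. It's a Vigenère-style cipher with numeric key [9,5]: position i shifts by key[i mod 2].
Decoding cbrxc: c−9=t, b−5=w, r−9=i, x−5=s, c−9=t.

twist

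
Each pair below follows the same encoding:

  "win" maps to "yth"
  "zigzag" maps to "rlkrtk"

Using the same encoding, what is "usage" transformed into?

The output letters match the input read backwards, each shifted +11: win reversed is niw. Read the word backwards and shift each letter +11.
On usage: reverse → egasu; then shift: e+11=p, g+11=r, a+11=l, s+11=d, u+11=f.

prldf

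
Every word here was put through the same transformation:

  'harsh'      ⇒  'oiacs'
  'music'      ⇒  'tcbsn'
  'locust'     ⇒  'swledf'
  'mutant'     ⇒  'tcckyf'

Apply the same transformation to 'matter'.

In harsh: h→o is +7, a→i is +8, r→a is +9, s→c is +10 — the shift increases by 1 each position. Each letter shifts forward by (position + 7), i.e. 7, 8, 9, … — the shift grows by one for each successive letter.
On matter: m+7=t, a+8=i, t+9=c, t+10=d, e+11=p, r+12=d.

ticdpd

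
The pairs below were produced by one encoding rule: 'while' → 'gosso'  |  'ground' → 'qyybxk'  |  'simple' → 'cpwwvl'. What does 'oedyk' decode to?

A repeating key of period 2 is used — shifts +10, +7 over and over.
Undoing it on oedyk: o−10=e, e−7=x, d−10=t, y−7=r, k−10=a.

extra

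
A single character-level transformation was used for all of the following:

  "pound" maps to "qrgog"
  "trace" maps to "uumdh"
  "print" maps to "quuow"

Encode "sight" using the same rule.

Shifts by position in pound: pos 0: p→q (+1), pos 1: o→r (+3), pos 2: u→g (+12), pos 3: n→o (+1), pos 4: d→g (+3) — repeating every 3. It's a Vigenère-style cipher with numeric key [1,3,12]: position i shifts by key[i mod 3].
For sight: s+1=t, i+3=l, g+12=s, h+1=i, t+3=w.

tlsiw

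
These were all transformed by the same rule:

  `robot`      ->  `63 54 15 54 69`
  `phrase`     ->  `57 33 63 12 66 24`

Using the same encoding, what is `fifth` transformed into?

r(#18)→63 and o(#15)→54: differences scale by 3, so n = 3·pos + 9. The formula is n = 3×(alphabet index, a=1) + 9.
Applying it to fifth: f=6→27, i=9→36, f=6→27, t=20→69, h=8→33.

27 36 27 69 33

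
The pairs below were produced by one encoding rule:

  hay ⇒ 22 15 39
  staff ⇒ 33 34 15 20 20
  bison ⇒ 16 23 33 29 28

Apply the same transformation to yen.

Each letter is replaced by its alphabet position (a=1..z=26) + 14.
For yen: y=25→39, e=5→19, n=14→28.

39 19 28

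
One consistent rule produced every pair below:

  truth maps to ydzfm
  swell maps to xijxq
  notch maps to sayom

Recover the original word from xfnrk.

Shifts by position in truth: pos 0: t→y (+5), pos 1: r→d (+12), pos 2: u→z (+5), pos 3: t→f (+12) — repeating every 2. It's a Vigenère-style cipher with numeric key [5,12]: position i shifts by key[i mod 2].
Decoding xfnrk: x−5=s, f−12=t, n−5=i, r−12=f, k−5=f.

stiff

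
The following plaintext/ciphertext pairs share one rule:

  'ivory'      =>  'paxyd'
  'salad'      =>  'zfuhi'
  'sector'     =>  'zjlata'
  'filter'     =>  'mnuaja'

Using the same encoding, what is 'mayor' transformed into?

tfhvw

Shifts by position in ivory: pos 0: i→p (+7), pos 1: v→a (+5), pos 2: o→x (+9), pos 3: r→y (+7), pos 4: y→d (+5) — repeating every 3. The shifts repeat in a cycle of length 3: positions 0,1,… shift by +7, +5, +9, then the pattern repeats.
For mayor: m+7=t, a+5=f, y+9=h, o+7=v, r+5=w.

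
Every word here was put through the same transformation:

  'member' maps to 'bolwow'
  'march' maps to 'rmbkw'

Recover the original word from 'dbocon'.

desert

The output letters match the input read backwards, each shifted +10: member reversed is rebmem. Read the word backwards and shift each letter +10.
Decoding dbocon: shift back: d−10=t, b−10=r, o−10=e, c−10=s, o−10=e, n−10=d → tresed; then reverse → desert.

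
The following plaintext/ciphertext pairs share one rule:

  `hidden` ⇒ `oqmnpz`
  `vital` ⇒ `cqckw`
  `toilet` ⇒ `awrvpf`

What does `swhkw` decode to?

In hidden: h→o is +7, i→q is +8, d→m is +9, d→n is +10 — the shift increases by 1 each position. The shift increases by 1 at each position, starting from +7: 7, 8, 9, ….
Reversing it on swhkw: s−7=l, w−8=o, h−9=y, k−10=a, w−11=l.

loyal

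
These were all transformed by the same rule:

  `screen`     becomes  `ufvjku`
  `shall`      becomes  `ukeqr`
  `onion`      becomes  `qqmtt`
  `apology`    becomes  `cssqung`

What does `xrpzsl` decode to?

volume

In screen: s→u is +2, c→f is +3, r→v is +4, e→j is +5 — the shift increases by 1 each position. Letter i (0-indexed) is shifted by i+2, so successive shifts are 2, 3, 4, ….
Reversing it on xrpzsl: x−2=v, r−3=o, p−4=l, z−5=u, s−6=m, l−7=e.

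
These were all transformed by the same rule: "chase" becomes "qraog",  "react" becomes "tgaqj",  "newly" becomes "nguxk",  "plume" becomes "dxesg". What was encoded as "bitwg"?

forge

c(2)→q(16) and h(7)→r(17) fit y≡21x+0 (mod 26); the inverse of 21 mod 26 is 5. This is an affine cipher: with a=0,…,z=25, each position x becomes (21x+0) mod 26.
Decoding bitwg: b(1)→5·(1−0)≡5=f; i(8)→5·(8−0)≡14=o; t(19)→5·(19−0)≡17=r; w(22)→5·(22−0)≡6=g; g(6)→5·(6−0)≡4=e (all mod 26).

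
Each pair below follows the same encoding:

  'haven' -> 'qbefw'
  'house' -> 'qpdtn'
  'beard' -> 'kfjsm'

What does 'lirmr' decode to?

chili

Shifts by position in haven: pos 0: h→q (+9), pos 1: a→b (+1), pos 2: v→e (+9), pos 3: e→f (+1) — repeating every 2. The shifts repeat in a cycle of length 2: positions 0,1,… shift by +9, +1, then the pattern repeats.
Undoing it on lirmr: l−9=c, i−1=h, r−9=i, m−1=l, r−9=i.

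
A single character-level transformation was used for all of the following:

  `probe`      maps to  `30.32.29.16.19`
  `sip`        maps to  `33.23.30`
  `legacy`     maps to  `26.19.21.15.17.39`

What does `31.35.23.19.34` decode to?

p is letter #16 and maps to 30: an offset of 14. The number is (letter's place in the alphabet, a=1) + 14.
Reversing it on 31.35.23.19.34: 31→(31−14)÷1=17=q, 35→(35−14)÷1=21=u, 23→(23−14)÷1=9=i, 19→(19−14)÷1=5=e, 34→(34−14)÷1=20=t.

quiet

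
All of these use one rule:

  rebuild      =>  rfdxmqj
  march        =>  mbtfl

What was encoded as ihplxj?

In rebuild: r→r is +0, e→f is +1, b→d is +2, u→x is +3 — the shift increases by 1 each position. The shift increases by 1 at each position, starting from +0: 0, 1, 2, ….
Undoing it on ihplxj: i−0=i, h−1=g, p−2=n, l−3=i, x−4=t, j−5=e.

ignite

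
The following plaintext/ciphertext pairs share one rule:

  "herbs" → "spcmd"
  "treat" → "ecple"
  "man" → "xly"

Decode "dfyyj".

sunny

It's a constant shift of +11 (ROT11).
Reversing it on dfyyj: d−11=s, f−11=u, y−11=n, y−11=n, j−11=y.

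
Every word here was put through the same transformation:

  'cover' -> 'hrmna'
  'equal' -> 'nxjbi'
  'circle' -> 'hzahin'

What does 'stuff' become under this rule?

dgjqq

c(2)→h(7) and o(14)→r(17) fit y≡3x+1 (mod 26); the inverse of 3 mod 26 is 9. Treating letters as 0–25, the rule is x ↦ 3x + 1 (mod 26).
On stuff: s(18)→3·18+1≡3=d; t(19)→3·19+1≡6=g; u(20)→3·20+1≡9=j; f(5)→3·5+1≡16=q; f(5)→3·5+1≡16=q (all mod 26).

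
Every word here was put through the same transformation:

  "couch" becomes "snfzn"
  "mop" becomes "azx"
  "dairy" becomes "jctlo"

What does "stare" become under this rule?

pcled

The output letters match the input read backwards, each shifted +11: couch reversed is hcuoc. Read the word backwards and shift each letter +11.
On stare: reverse → erats; then shift: e+11=p, r+11=c, a+11=l, t+11=e, s+11=d.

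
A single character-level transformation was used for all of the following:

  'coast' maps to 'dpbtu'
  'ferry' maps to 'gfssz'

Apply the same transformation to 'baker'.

This is a Caesar cipher with shift 1.
On baker: b+1=c, a+1=b, k+1=l, e+1=f, r+1=s.

cblfs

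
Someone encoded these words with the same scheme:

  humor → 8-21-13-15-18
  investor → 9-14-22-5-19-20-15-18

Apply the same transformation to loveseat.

Each letter is replaced by its alphabet position (a=1, b=2, …, z=26).
Applying it to loveseat: l=12→12, o=15→15, v=22→22, e=5→5, s=19→19, e=5→5, a=1→1, t=20→20.

12-15-22-5-19-5-1-20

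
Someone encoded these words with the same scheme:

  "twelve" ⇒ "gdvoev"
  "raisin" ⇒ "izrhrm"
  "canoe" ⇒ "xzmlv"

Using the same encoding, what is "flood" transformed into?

uollw

Each pair mirrors across the alphabet (t↔g, w↔d, e↔v): positions sum to 25. Letters are reflected about the middle of the alphabet (position → 25−position): Atbash.
On flood: f↔u, l↔o, o↔l, o↔l, d↔w.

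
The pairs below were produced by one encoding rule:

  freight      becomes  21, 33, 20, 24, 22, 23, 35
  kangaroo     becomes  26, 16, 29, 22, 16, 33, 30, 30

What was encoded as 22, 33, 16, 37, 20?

f is letter #6 and maps to 21: an offset of 15. Letters become their 1-based position plus 15 (so a→16, b→17, …).
Reversing it on 22, 33, 16, 37, 20: 22→(22−15)÷1=7=g, 33→(33−15)÷1=18=r, 16→(16−15)÷1=1=a, 37→(37−15)÷1=22=v, 20→(20−15)÷1=5=e.

grave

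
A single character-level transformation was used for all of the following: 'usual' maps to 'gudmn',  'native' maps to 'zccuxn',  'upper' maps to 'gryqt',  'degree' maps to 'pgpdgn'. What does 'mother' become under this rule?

Shifts by position in usual: pos 0: u→g (+12), pos 1: s→u (+2), pos 2: u→d (+9), pos 3: a→m (+12), pos 4: l→n (+2) — repeating every 3. It's a Vigenère-style cipher with numeric key [12,2,9]: position i shifts by key[i mod 3].
Applying it to mother: m+12=y, o+2=q, t+9=c, h+12=t, e+2=g, r+9=a.

yqctga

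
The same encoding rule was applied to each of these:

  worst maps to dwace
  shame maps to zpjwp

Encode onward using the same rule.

In worst: w→d is +7, o→w is +8, r→a is +9, s→c is +10 — the shift increases by 1 each position. The shift increases by 1 at each position, starting from +7: 7, 8, 9, ….
On onward: o+7=v, n+8=v, w+9=f, a+10=k, r+11=c, d+12=p.

vvfkcp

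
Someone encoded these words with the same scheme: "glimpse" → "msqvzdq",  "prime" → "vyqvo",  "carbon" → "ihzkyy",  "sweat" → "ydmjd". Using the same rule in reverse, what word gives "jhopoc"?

In glimpse: g→m is +6, l→s is +7, i→q is +8, m→v is +9 — the shift increases by 1 each position. Each letter shifts forward by (position + 6), i.e. 6, 7, 8, … — the shift grows by one for each successive letter.
Reversing it on jhopoc: j−6=d, h−7=a, o−8=g, p−9=g, o−10=e, c−11=r.

dagger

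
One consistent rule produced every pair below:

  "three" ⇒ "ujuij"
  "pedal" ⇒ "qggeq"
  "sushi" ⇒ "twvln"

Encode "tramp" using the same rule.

In three: t→u is +1, h→j is +2, r→u is +3, e→i is +4 — the shift increases by 1 each position. The shift increases by 1 at each position, starting from +1: 1, 2, 3, ….
On tramp: t+1=u, r+2=t, a+3=d, m+4=q, p+5=u.

utdqu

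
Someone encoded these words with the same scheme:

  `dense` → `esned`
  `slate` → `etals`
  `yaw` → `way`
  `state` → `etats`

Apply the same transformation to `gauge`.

eguag

The output letters match the input read backwards: dense reversed is esned. It's just the letters in reverse order.
For gauge: reverse → eguag.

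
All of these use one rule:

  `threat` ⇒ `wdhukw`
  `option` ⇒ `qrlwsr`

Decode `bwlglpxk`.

humidity

The word is reversed, then every letter is shifted forward by 3.
Undoing it on bwlglpxk: shift back: b−3=y, w−3=t, l−3=i, g−3=d, l−3=i, p−3=m, x−3=u, k−3=h → ytidimuh; then reverse → humidity.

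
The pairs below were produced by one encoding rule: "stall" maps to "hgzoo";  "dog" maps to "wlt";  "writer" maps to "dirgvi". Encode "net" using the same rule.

This is the alphabet-reversal cipher (Atbash): a becomes z, b becomes y, etc.
On net: n↔m, e↔v, t↔g.

mvg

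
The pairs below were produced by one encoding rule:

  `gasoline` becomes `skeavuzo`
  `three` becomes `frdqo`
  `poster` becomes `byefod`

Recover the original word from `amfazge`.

octopus

Shifts by position in gasoline: pos 0: g→s (+12), pos 1: a→k (+10), pos 2: s→e (+12), pos 3: o→a (+12), pos 4: l→v (+10), pos 5: i→u (+12) — repeating every 3. The shifts repeat in a cycle of length 3: positions 0,1,… shift by +12, +10, +12, then the pattern repeats.
Decoding amfazge: a−12=o, m−10=c, f−12=t, a−12=o, z−10=p, g−12=u, e−12=s.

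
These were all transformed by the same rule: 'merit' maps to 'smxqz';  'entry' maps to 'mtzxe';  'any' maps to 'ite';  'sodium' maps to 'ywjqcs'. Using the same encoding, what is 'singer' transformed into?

The shift depends on letter class: consonant m→s is +6, but vowel e→m is +8. Vowels shift forward by 8 and consonants shift forward by 6.
On singer: s(cons)+6=y, i(vowel)+8=q, n(cons)+6=t, g(cons)+6=m, e(vowel)+8=m, r(cons)+6=x.

yqtmmx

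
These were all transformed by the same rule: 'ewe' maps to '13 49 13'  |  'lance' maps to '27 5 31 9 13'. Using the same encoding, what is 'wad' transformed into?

49 5 11

e(#5)→13 and w(#23)→49: differences scale by 2, so n = 2·pos + 3. With a=1..z=26, the number is 2·pos + 3.
Applying it to wad: w=23→49, a=1→5, d=4→11.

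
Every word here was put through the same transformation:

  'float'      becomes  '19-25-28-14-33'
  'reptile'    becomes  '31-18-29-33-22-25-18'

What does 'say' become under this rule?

Each letter is replaced by its alphabet position (a=1..z=26) + 13.
On say: s=19→32, a=1→14, y=25→38.

32-14-38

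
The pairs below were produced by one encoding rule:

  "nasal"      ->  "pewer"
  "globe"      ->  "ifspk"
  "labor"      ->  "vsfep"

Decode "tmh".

The output letters match the input read backwards, each shifted +4: nasal reversed is lasan. Read the word backwards and shift each letter +4.
Undoing it on tmh: shift back: t−4=p, m−4=i, h−4=d → pid; then reverse → dip.

dip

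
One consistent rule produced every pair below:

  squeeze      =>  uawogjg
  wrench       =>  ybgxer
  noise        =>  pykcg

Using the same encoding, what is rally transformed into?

The shifts repeat in a cycle of length 2: positions 0,1,… shift by +2, +10, then the pattern repeats.
For rally: r+2=t, a+10=k, l+2=n, l+10=v, y+2=a.

tknva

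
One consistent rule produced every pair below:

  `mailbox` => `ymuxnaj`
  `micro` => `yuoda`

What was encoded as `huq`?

Every letter moves 12 places later in the alphabet, wrapping around z→a.
Undoing it on huq: h−12=v, u−12=i, q−12=e.

vie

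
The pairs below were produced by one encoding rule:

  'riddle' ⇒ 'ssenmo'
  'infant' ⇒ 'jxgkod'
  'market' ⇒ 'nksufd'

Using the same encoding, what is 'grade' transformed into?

Shifts by position in riddle: pos 0: r→s (+1), pos 1: i→s (+10), pos 2: d→e (+1), pos 3: d→n (+10) — repeating every 2. It's a Vigenère-style cipher with numeric key [1,10]: position i shifts by key[i mod 2].
For grade: g+1=h, r+10=b, a+1=b, d+10=n, e+1=f.

hbbnf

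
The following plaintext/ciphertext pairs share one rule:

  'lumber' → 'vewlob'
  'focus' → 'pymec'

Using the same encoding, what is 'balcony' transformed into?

Compare letters: l→v is +10, u→e is +10, m→w is +10 — a constant shift. This is a Caesar cipher with shift 10.
Applying it to balcony: b+10=l, a+10=k, l+10=v, c+10=m, o+10=y, n+10=x, y+10=i.

lkvmyxi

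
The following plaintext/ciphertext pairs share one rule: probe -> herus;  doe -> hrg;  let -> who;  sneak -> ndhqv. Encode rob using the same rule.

eru

The output letters match the input read backwards, each shifted +3: probe reversed is eborp. Two steps: reverse the string, then apply a Caesar shift of +3.
On rob: reverse → bor; then shift: b+3=e, o+3=r, r+3=u.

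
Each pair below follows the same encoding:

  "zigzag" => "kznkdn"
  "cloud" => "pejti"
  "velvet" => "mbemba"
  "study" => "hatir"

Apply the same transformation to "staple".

This is an affine cipher: with a=0,…,z=25, each position x becomes (19x+3) mod 26.
Applying it to staple: s(18)→19·18+3≡7=h; t(19)→19·19+3≡0=a; a(0)→19·0+3≡3=d; p(15)→19·15+3≡2=c; l(11)→19·11+3≡4=e; e(4)→19·4+3≡1=b (all mod 26).

hadceb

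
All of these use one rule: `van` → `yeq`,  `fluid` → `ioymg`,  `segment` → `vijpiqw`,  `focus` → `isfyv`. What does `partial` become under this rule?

seuwmeo

Two shifts are in play — +4 for a/e/i/o/u, +3 for every other letter.
For partial: p(cons)+3=s, a(vowel)+4=e, r(cons)+3=u, t(cons)+3=w, i(vowel)+4=m, a(vowel)+4=e, l(cons)+3=o.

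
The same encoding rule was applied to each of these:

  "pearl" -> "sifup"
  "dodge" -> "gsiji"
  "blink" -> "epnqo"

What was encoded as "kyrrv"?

Shifts by position in pearl: pos 0: p→s (+3), pos 1: e→i (+4), pos 2: a→f (+5), pos 3: r→u (+3), pos 4: l→p (+4) — repeating every 3. A repeating key of period 3 is used — shifts +3, +4, +5 over and over.
Decoding kyrrv: k−3=h, y−4=u, r−5=m, r−3=o, v−4=r.

humor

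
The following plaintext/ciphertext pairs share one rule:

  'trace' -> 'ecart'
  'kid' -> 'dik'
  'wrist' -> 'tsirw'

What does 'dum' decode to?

mud

The output letters match the input read backwards: trace reversed is ecart. The word is simply reversed.
Undoing it on dum: then reverse → mud.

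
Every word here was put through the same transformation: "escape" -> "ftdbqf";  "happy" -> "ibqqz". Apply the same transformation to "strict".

tusjdu

It's a constant shift of +1 (ROT1).
On strict: s+1=t, t+1=u, r+1=s, i+1=j, c+1=d, t+1=u.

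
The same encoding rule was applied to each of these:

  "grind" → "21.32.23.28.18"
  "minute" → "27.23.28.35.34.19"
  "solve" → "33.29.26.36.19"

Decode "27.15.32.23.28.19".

The number is (letter's place in the alphabet, a=1) + 14.
Reversing it on 27.15.32.23.28.19: 27→(27−14)÷1=13=m, 15→(15−14)÷1=1=a, 32→(32−14)÷1=18=r, 23→(23−14)÷1=9=i, 28→(28−14)÷1=14=n, 19→(19−14)÷1=5=e.

marine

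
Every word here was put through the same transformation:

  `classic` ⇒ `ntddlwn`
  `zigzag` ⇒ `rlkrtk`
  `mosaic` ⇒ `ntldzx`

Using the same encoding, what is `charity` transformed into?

The output letters match the input read backwards, each shifted +11: classic reversed is cissalc. Two steps: reverse the string, then apply a Caesar shift of +11.
On charity: reverse → ytirahc; then shift: y+11=j, t+11=e, i+11=t, r+11=c, a+11=l, h+11=s, c+11=n.

jetclsn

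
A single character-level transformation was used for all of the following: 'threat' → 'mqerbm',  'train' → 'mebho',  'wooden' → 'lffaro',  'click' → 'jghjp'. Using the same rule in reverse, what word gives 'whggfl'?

t(19)→m(12) and h(7)→q(16) fit y≡17x+1 (mod 26); the inverse of 17 mod 26 is 23. Each letter's alphabet position (a=0..z=25) is mapped through 17·x+1 mod 26 — an affine cipher.
Decoding whggfl: w(22)→23·(22−1)≡15=p; h(7)→23·(7−1)≡8=i; g(6)→23·(6−1)≡11=l; g(6)→23·(6−1)≡11=l; f(5)→23·(5−1)≡14=o; l(11)→23·(11−1)≡22=w (all mod 26).

pillow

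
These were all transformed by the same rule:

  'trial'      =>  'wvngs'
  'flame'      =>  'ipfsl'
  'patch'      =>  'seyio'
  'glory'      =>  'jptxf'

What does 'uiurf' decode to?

reply

In trial: t→w is +3, r→v is +4, i→n is +5, a→g is +6 — the shift increases by 1 each position. The shift increases by 1 at each position, starting from +3: 3, 4, 5, ….
Decoding uiurf: u−3=r, i−4=e, u−5=p, r−6=l, f−7=y.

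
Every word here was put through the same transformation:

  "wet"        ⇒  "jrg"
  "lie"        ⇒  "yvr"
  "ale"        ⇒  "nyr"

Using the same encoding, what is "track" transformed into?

genpx

Compare letters: w→j is +13, e→r is +13, t→g is +13 — a constant shift. Every letter moves 13 places later in the alphabet, wrapping around z→a.
On track: t+13=g, r+13=e, a+13=n, c+13=p, k+13=x.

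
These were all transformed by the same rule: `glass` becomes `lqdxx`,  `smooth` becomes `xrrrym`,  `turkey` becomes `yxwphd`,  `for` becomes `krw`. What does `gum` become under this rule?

lxr

The shift depends on letter class: consonant g→l is +5, but vowel a→d is +3. Two shifts are in play — +3 for a/e/i/o/u, +5 for every other letter.
For gum: g(cons)+5=l, u(vowel)+3=x, m(cons)+5=r.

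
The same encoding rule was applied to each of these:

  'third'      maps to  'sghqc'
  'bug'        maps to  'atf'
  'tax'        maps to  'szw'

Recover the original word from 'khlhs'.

Every letter moves 25 places later in the alphabet, wrapping around z→a.
Undoing it on khlhs: k−25=l, h−25=i, l−25=m, h−25=i, s−25=t.

limit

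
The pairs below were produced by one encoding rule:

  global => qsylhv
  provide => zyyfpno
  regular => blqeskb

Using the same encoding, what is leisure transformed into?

Shifts by position in global: pos 0: g→q (+10), pos 1: l→s (+7), pos 2: o→y (+10), pos 3: b→l (+10), pos 4: a→h (+7), pos 5: l→v (+10) — repeating every 3. A repeating key of period 3 is used — shifts +10, +7, +10 over and over.
Applying it to leisure: l+10=v, e+7=l, i+10=s, s+10=c, u+7=b, r+10=b, e+10=o.

vlscbbo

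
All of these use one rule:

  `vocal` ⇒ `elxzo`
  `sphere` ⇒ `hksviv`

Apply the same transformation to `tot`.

This is the alphabet-reversal cipher (Atbash): a becomes z, b becomes y, etc.
For tot: t↔g, o↔l, t↔g.

glg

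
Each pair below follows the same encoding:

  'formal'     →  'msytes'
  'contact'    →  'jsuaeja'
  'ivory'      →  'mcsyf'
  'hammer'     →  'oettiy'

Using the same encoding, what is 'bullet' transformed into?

iyssia

Two shifts are in play — +4 for a/e/i/o/u, +7 for every other letter.
Applying it to bullet: b(cons)+7=i, u(vowel)+4=y, l(cons)+7=s, l(cons)+7=s, e(vowel)+4=i, t(cons)+7=a.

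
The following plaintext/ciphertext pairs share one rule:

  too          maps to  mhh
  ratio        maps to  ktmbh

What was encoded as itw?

pad

This is a Caesar cipher with shift 19.
Decoding itw: i−19=p, t−19=a, w−19=d.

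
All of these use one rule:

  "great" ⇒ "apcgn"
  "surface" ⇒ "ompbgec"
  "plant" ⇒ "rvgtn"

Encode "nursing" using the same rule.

g(6)→a(0) and r(17)→p(15) fit y≡25x+6 (mod 26); the inverse of 25 mod 26 is 25. Each letter's alphabet position (a=0..z=25) is mapped through 25·x+6 mod 26 — an affine cipher.
Applying it to nursing: n(13)→25·13+6≡19=t; u(20)→25·20+6≡12=m; r(17)→25·17+6≡15=p; s(18)→25·18+6≡14=o; i(8)→25·8+6≡24=y; n(13)→25·13+6≡19=t; g(6)→25·6+6≡0=a (all mod 26).

tmpoyta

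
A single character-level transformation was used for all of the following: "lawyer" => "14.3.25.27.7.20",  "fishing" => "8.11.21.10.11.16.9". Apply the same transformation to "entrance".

Each letter is replaced by its alphabet position (a=1..z=26) + 2.
Applying it to entrance: e=5→7, n=14→16, t=20→22, r=18→20, a=1→3, n=14→16, c=3→5, e=5→7.

7.16.22.20.3.16.5.7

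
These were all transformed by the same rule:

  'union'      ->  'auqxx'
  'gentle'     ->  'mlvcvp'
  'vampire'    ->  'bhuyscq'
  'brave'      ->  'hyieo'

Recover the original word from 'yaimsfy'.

The shift increases by 1 at each position, starting from +6: 6, 7, 8, ….
Reversing it on yaimsfy: y−6=s, a−7=t, i−8=a, m−9=d, s−10=i, f−11=u, y−12=m.

stadium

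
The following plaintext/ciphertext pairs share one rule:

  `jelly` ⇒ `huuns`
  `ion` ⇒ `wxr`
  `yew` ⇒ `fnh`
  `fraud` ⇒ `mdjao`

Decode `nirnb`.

seize

The output letters match the input read backwards, each shifted +9: jelly reversed is yllej. The word is reversed, then every letter is shifted forward by 9.
Reversing it on nirnb: shift back: n−9=e, i−9=z, r−9=i, n−9=e, b−9=s → ezies; then reverse → seize.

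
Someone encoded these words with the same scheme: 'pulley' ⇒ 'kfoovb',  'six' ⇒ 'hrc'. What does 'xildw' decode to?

crowd

Each pair mirrors across the alphabet (p↔k, u↔f, l↔o): positions sum to 25. This is the alphabet-reversal cipher (Atbash): a becomes z, b becomes y, etc.
Reversing it on xildw: x↔c, i↔r, l↔o, d↔w, w↔d.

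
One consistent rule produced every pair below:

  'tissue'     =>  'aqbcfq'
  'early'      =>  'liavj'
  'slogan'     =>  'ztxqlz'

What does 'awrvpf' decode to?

toilet

In tissue: t→a is +7, i→q is +8, s→b is +9, s→c is +10 — the shift increases by 1 each position. Letter i (0-indexed) is shifted by i+7, so successive shifts are 7, 8, 9, ….
Decoding awrvpf: a−7=t, w−8=o, r−9=i, v−10=l, p−11=e, f−12=t.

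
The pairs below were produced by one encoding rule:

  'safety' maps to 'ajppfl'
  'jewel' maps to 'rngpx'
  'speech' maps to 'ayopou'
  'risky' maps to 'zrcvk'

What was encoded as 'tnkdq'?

In safety: s→a is +8, a→j is +9, f→p is +10, e→p is +11 — the shift increases by 1 each position. Each letter shifts forward by (position + 8), i.e. 8, 9, 10, … — the shift grows by one for each successive letter.
Decoding tnkdq: t−8=l, n−9=e, k−10=a, d−11=s, q−12=e.

lease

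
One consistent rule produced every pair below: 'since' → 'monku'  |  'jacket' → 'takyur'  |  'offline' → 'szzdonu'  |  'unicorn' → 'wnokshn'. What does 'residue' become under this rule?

humopwu

s(18)→m(12) and i(8)→o(14) fit y≡5x+0 (mod 26); the inverse of 5 mod 26 is 21. Each letter's alphabet position (a=0..z=25) is mapped through 5·x+0 mod 26 — an affine cipher.
On residue: r(17)→5·17+0≡7=h; e(4)→5·4+0≡20=u; s(18)→5·18+0≡12=m; i(8)→5·8+0≡14=o; d(3)→5·3+0≡15=p; u(20)→5·20+0≡22=w; e(4)→5·4+0≡20=u (all mod 26).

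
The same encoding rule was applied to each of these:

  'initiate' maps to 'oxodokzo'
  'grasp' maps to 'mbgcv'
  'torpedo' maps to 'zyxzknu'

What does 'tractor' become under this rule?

zbgmzyx

The shifts repeat in a cycle of length 2: positions 0,1,… shift by +6, +10, then the pattern repeats.
Applying it to tractor: t+6=z, r+10=b, a+6=g, c+10=m, t+6=z, o+10=y, r+6=x.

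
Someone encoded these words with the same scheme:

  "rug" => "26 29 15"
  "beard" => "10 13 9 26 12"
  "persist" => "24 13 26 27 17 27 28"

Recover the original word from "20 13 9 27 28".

least

Each letter is replaced by its alphabet position (a=1..z=26) + 8.
Decoding 20 13 9 27 28: 20→(20−8)÷1=12=l, 13→(13−8)÷1=5=e, 9→(9−8)÷1=1=a, 27→(27−8)÷1=19=s, 28→(28−8)÷1=20=t.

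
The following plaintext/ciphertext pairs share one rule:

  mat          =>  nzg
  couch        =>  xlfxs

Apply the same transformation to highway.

srtsdzb

Each pair mirrors across the alphabet (m↔n, a↔z, t↔g): positions sum to 25. Letters are reflected about the middle of the alphabet (position → 25−position): Atbash.
On highway: h↔s, i↔r, g↔t, h↔s, w↔d, a↔z, y↔b.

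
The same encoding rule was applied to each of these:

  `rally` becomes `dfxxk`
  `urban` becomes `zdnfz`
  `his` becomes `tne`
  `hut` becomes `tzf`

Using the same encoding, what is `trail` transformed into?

The rule splits by letter class: vowels +5, consonants +12.
For trail: t(cons)+12=f, r(cons)+12=d, a(vowel)+5=f, i(vowel)+5=n, l(cons)+12=x.

fdfnx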